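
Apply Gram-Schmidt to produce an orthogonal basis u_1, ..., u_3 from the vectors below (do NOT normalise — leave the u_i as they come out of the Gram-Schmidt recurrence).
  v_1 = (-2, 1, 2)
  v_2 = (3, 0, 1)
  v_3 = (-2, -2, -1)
Orthogonal basis:
  u_1 = (-2, 1, 2)
  u_2 = (19/9, 4/9, 17/9)
  u_3 = (-15/74, -60/37, 45/74)

Apply the Gram-Schmidt recurrence
  u_1 = v_1
  u_i = v_i − Σ_{j<i} ((v_i · u_j) / (u_j · u_j)) · u_j.

Step by step this gives:
  u_1 = (-2, 1, 2)
  u_2 = (19/9, 4/9, 17/9)
  u_3 = (-15/74, -60/37, 45/74)

Orthogonality check:
  u_2 · u_1 = 0 (should be 0)
  u_3 · u_1 = 0 (should be 0)
  u_3 · u_2 = 0 (should be 0)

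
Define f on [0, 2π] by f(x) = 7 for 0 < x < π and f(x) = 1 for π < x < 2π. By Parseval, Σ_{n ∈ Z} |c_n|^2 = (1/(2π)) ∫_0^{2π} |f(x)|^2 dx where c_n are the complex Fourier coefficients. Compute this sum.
Σ |c_n|^2 = 25

Parseval equates the L^2 energy of f (normalised by 1/(2π)) with the ℓ^2 sum of its Fourier coefficients: (1/(2π)) ∫_0^{2π} |f|^2 = Σ |c_n|^2.
Compute the left side: (1/(2π)) [∫_0^π 7^2 dx + ∫_π^{2π} 1^2 dx] = (1/(2π)) · (49π + 1π) = (49 + 1)/2 = 25.
So Σ_{n ∈ Z} |c_n|^2 = 25.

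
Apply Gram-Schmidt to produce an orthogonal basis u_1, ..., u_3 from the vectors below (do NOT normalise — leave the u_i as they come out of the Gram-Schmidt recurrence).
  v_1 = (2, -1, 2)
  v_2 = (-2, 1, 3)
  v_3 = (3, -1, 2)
Orthogonal basis:
  u_1 = (2, -1, 2)
  u_2 = (-20/9, 10/9, 25/9)
  u_3 = (1/5, 2/5, 0)

Apply the Gram-Schmidt recurrence
  u_1 = v_1
  u_i = v_i − Σ_{j<i} ((v_i · u_j) / (u_j · u_j)) · u_j.

Step by step this gives:
  u_1 = (2, -1, 2)
  u_2 = (-20/9, 10/9, 25/9)
  u_3 = (1/5, 2/5, 0)

Orthogonality check:
  u_2 · u_1 = 0 (should be 0)
  u_3 · u_1 = 0 (should be 0)
  u_3 · u_2 = 0 (should be 0)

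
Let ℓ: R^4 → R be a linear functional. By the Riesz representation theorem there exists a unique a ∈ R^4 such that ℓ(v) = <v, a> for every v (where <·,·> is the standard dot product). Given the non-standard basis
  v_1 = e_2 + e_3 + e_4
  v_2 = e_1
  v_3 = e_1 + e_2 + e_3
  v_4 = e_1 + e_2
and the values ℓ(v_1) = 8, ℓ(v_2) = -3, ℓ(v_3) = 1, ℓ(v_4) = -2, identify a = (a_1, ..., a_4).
a = (-3, 1, 3, 4)

Write a = (a_1, ..., a_4) in the standard basis. For each basis vector v_i, ℓ(v_i) = <v_i, a> is a linear equation in the a_j's. Collect the n equations into a matrix system V a = ℓ, where row i of V is v_i (expressed in the standard basis). Since V is invertible (lower-triangular with 1s on the diagonal, up to permutation), solve by back-substitution:
  V =
[[0, 1, 1, 1],
 [1, 0, 0, 0],
 [1, 1, 1, 0],
 [1, 1, 0, 0]]
  V a = (8, -3, 1, -2)
Solving gives a = (-3, 1, 3, 4).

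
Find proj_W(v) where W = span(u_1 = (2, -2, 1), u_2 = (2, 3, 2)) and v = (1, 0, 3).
proj_W(v) = (314/153, 46/153, 229/153)

Set up U = [u_1 | ... | u_2] ∈ R^(3×2). The projector onto W = col(U) is P = U (U^T U)^(-1) U^T.
Compute U^T U =
  [9, 0]
  [0, 17],
and U^T v = (5, 8).
Solve U^T U · c = U^T v for the coefficients: c = (5/9, 8/17). The projection is proj_W(v) = U c.
Check: (v - proj_W(v)) · u_1 = 0  (should be 0).
Check: (v - proj_W(v)) · u_2 = 0  (should be 0).
Result: proj_W(v) = (314/153, 46/153, 229/153).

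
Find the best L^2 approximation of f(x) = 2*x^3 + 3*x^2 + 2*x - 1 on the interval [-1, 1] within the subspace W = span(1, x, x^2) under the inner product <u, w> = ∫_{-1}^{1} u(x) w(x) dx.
g(x) = 3*x^2 + 16*x/5 - 1

The best approximation g ∈ W is the orthogonal projection of f onto W. Writing g = a_0 + a_1 x + a_2 x^2, the coefficients solve the normal equations G · a = b where
  G_{ij} = <φ_i, φ_j> and b_i = <f, φ_i>, with φ_0 = 1, φ_1 = x, φ_2 = x^2.
G =
  [2, 0, 2/3]
  [0, 2/3, 0]
  [2/3, 0, 2/5],
b = (0, 32/15, 8/15).
Solving gives a_0 = -1, a_1 = 16/5, a_2 = 3, so
  g(x) = 3*x^2 + 16*x/5 - 1.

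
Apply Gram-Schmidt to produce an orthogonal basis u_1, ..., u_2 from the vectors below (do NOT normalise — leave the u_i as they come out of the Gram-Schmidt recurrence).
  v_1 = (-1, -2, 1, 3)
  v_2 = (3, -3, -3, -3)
Orthogonal basis:
  u_1 = (-1, -2, 1, 3)
  u_2 = (12/5, -21/5, -12/5, -6/5)

Apply the Gram-Schmidt recurrence
  u_1 = v_1
  u_i = v_i − Σ_{j<i} ((v_i · u_j) / (u_j · u_j)) · u_j.

Step by step this gives:
  u_1 = (-1, -2, 1, 3)
  u_2 = (12/5, -21/5, -12/5, -6/5)

Orthogonality check:
  u_2 · u_1 = 0 (should be 0)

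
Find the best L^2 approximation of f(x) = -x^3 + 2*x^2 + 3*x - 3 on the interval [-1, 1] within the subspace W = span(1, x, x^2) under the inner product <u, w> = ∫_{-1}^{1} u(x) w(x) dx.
g(x) = 2*x^2 + 12*x/5 - 3

The best approximation g ∈ W is the orthogonal projection of f onto W. Writing g = a_0 + a_1 x + a_2 x^2, the coefficients solve the normal equations G · a = b where
  G_{ij} = <φ_i, φ_j> and b_i = <f, φ_i>, with φ_0 = 1, φ_1 = x, φ_2 = x^2.
G =
  [2, 0, 2/3]
  [0, 2/3, 0]
  [2/3, 0, 2/5],
b = (-14/3, 8/5, -6/5).
Solving gives a_0 = -3, a_1 = 12/5, a_2 = 2, so
  g(x) = 2*x^2 + 12*x/5 - 3.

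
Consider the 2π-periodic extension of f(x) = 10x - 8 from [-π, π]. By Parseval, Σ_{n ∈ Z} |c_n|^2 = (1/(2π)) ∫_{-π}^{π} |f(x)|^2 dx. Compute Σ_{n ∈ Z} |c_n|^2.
Σ |c_n|^2 = 100π^2/3 + 64

Expand and integrate term by term over [-π, π]:
  ∫ (10x)^2 dx = 100·(2π^3/3); ∫ 2·10·(-8)·x dx = 0 (odd integrand); ∫ (-8)^2 dx = 64·2π.
So (1/(2π)) ∫_{-π}^{π} (10x - 8)^2 dx = 100π^2/3 + 64 = 100π^2/3 + 64.
Parseval ⇒ Σ |c_n|^2 = 100π^2/3 + 64.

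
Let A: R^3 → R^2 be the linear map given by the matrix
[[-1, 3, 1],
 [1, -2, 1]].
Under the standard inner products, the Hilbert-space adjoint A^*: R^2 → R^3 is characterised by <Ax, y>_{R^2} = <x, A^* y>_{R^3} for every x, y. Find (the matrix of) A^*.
A^* = A^T =
[[-1, 1],
 [3, -2],
 [1, 1]]

For real matrices with standard dot products, the defining identity <Ax, y> = <x, A^* y> gives (Ax)^T y = x^T (A^*) y, i.e. x^T A^T y = x^T (A^*) y. Since this holds for all x, y, we must have A^* = A^T. Therefore
A^* =
[[-1, 1],
 [3, -2],
 [1, 1]].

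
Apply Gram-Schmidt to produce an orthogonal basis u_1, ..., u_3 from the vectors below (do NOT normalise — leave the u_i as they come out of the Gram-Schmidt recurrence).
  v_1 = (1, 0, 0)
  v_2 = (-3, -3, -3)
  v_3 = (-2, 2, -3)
Orthogonal basis:
  u_1 = (1, 0, 0)
  u_2 = (0, -3, -3)
  u_3 = (0, 5/2, -5/2)

Apply the Gram-Schmidt recurrence
  u_1 = v_1
  u_i = v_i − Σ_{j<i} ((v_i · u_j) / (u_j · u_j)) · u_j.

Step by step this gives:
  u_1 = (1, 0, 0)
  u_2 = (0, -3, -3)
  u_3 = (0, 5/2, -5/2)

Orthogonality check:
  u_2 · u_1 = 0 (should be 0)
  u_3 · u_1 = 0 (should be 0)
  u_3 · u_2 = 0 (should be 0)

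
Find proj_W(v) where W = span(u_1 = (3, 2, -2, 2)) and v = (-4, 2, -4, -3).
proj_W(v) = (-6/7, -4/7, 4/7, -4/7)

Set up U = [u_1 | ... | u_1] ∈ R^(4×1). The projector onto W = col(U) is P = U (U^T U)^(-1) U^T.
Compute U^T U =
  [21],
and U^T v = (-6).
Solve U^T U · c = U^T v for the coefficients: c = (-2/7). The projection is proj_W(v) = U c.
Check: (v - proj_W(v)) · u_1 = 0  (should be 0).
Result: proj_W(v) = (-6/7, -4/7, 4/7, -4/7).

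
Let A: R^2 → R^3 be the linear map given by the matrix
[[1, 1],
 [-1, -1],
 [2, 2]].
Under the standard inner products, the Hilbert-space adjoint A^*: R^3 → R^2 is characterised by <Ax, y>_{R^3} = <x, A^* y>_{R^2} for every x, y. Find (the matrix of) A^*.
A^* = A^T =
[[1, -1, 2],
 [1, -1, 2]]

For real matrices with standard dot products, the defining identity <Ax, y> = <x, A^* y> gives (Ax)^T y = x^T (A^*) y, i.e. x^T A^T y = x^T (A^*) y. Since this holds for all x, y, we must have A^* = A^T. Therefore
A^* =
[[1, -1, 2],
 [1, -1, 2]].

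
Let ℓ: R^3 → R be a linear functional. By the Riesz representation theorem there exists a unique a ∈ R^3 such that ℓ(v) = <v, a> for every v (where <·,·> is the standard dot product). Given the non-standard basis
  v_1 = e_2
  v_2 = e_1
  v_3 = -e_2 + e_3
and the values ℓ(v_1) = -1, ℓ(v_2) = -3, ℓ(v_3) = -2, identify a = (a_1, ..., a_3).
a = (-3, -1, -3)

Write a = (a_1, ..., a_3) in the standard basis. For each basis vector v_i, ℓ(v_i) = <v_i, a> is a linear equation in the a_j's. Collect the n equations into a matrix system V a = ℓ, where row i of V is v_i (expressed in the standard basis). Since V is invertible (lower-triangular with 1s on the diagonal, up to permutation), solve by back-substitution:
  V =
[[0, 1, 0],
 [1, 0, 0],
 [0, -1, 1]]
  V a = (-1, -3, -2)
Solving gives a = (-3, -1, -3).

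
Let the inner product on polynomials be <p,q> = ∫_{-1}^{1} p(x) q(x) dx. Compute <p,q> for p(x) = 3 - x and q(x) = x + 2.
<p,q> = 34/3

Expand the product: p(x)·q(x) = -x^2 + x + 6.
∫_{-1}^{1} of each monomial x^k gives [2/(k+1) if k even, 0 if k odd]. Integrating term-by-term (or equivalently evaluating the antiderivative F(x) = -x^3/3 + x^2/2 + 6*x at the endpoints):
  F(1) − F(−1) = 37/6 − (-31/6) = 34/3.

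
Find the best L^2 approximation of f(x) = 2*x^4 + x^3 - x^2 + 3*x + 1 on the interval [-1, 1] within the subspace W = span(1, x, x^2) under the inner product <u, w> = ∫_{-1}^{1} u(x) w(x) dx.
g(x) = 5*x^2/7 + 18*x/5 + 29/35

The best approximation g ∈ W is the orthogonal projection of f onto W. Writing g = a_0 + a_1 x + a_2 x^2, the coefficients solve the normal equations G · a = b where
  G_{ij} = <φ_i, φ_j> and b_i = <f, φ_i>, with φ_0 = 1, φ_1 = x, φ_2 = x^2.
G =
  [2, 0, 2/3]
  [0, 2/3, 0]
  [2/3, 0, 2/5],
b = (32/15, 12/5, 88/105).
Solving gives a_0 = 29/35, a_1 = 18/5, a_2 = 5/7, so
  g(x) = 5*x^2/7 + 18*x/5 + 29/35.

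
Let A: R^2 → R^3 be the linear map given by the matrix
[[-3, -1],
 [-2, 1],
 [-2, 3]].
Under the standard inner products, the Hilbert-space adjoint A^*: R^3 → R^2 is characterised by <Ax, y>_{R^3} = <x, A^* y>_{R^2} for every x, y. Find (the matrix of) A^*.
A^* = A^T =
[[-3, -2, -2],
 [-1, 1, 3]]

For real matrices with standard dot products, the defining identity <Ax, y> = <x, A^* y> gives (Ax)^T y = x^T (A^*) y, i.e. x^T A^T y = x^T (A^*) y. Since this holds for all x, y, we must have A^* = A^T. Therefore
A^* =
[[-3, -2, -2],
 [-1, 1, 3]].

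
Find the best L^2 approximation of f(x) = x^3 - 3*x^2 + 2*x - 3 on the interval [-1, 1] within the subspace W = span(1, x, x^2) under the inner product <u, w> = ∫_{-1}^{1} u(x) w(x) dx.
g(x) = -3*x^2 + 13*x/5 - 3

The best approximation g ∈ W is the orthogonal projection of f onto W. Writing g = a_0 + a_1 x + a_2 x^2, the coefficients solve the normal equations G · a = b where
  G_{ij} = <φ_i, φ_j> and b_i = <f, φ_i>, with φ_0 = 1, φ_1 = x, φ_2 = x^2.
G =
  [2, 0, 2/3]
  [0, 2/3, 0]
  [2/3, 0, 2/5],
b = (-8, 26/15, -16/5).
Solving gives a_0 = -3, a_1 = 13/5, a_2 = -3, so
  g(x) = -3*x^2 + 13*x/5 - 3.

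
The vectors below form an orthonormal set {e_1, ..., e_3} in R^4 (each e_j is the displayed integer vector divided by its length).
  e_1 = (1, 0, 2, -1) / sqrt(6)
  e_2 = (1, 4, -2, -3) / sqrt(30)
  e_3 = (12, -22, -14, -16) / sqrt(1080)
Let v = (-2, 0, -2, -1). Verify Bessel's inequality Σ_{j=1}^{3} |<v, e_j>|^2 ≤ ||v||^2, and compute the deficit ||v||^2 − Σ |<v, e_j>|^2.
Σ |<v, e_j>|^2 = 145/27; ||v||^2 = 9; deficit = 98/27

Write each e_j = u_j / sqrt(<u_j, u_j>) where u_j is the displayed integer vector. Then <v, e_j> = <v, u_j> / sqrt(<u_j, u_j>), so |<v, e_j>|^2 = <v, u_j>^2 / <u_j, u_j>.
Coefficients: <v, e_1> = -5/sqrt(6), <v, e_2> = 5/sqrt(30), <v, e_3> = 20/sqrt(1080).
Square and sum: Σ |<v, e_j>|^2 = 145/27.
Compute ||v||^2 = v·v = 9.
Deficit = 9 − 145/27 = 98/27 ≥ 0, confirming Bessel's inequality. (The deficit equals ||v − Σ <v,e_j> e_j||^2, the squared distance from v to span{e_j}.)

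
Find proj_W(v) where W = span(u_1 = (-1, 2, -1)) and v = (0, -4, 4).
proj_W(v) = (2, -4, 2)

Set up U = [u_1 | ... | u_1] ∈ R^(3×1). The projector onto W = col(U) is P = U (U^T U)^(-1) U^T.
Compute U^T U =
  [6],
and U^T v = (-12).
Solve U^T U · c = U^T v for the coefficients: c = (-2). The projection is proj_W(v) = U c.
Check: (v - proj_W(v)) · u_1 = 0  (should be 0).
Result: proj_W(v) = (2, -4, 2).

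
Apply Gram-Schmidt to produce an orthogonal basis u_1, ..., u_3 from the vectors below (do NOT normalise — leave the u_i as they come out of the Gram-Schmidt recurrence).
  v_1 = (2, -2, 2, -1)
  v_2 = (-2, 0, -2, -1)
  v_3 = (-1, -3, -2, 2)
Orthogonal basis:
  u_1 = (2, -2, 2, -1)
  u_2 = (-12/13, -14/13, -12/13, -20/13)
  u_3 = (-3/17, -46/17, -20/17, 46/17)

Apply the Gram-Schmidt recurrence
  u_1 = v_1
  u_i = v_i − Σ_{j<i} ((v_i · u_j) / (u_j · u_j)) · u_j.

Step by step this gives:
  u_1 = (2, -2, 2, -1)
  u_2 = (-12/13, -14/13, -12/13, -20/13)
  u_3 = (-3/17, -46/17, -20/17, 46/17)

Orthogonality check:
  u_2 · u_1 = 0 (should be 0)
  u_3 · u_1 = 0 (should be 0)
  u_3 · u_2 = 0 (should be 0)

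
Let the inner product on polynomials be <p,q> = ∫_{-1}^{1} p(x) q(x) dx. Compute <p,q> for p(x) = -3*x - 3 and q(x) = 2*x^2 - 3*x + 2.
<p,q> = -10

Expand the product: p(x)·q(x) = -6*x^3 + 3*x^2 + 3*x - 6.
∫_{-1}^{1} of each monomial x^k gives [2/(k+1) if k even, 0 if k odd]. Integrating term-by-term (or equivalently evaluating the antiderivative F(x) = -3*x^4/2 + x^3 + 3*x^2/2 - 6*x at the endpoints):
  F(1) − F(−1) = -5 − (5) = -10.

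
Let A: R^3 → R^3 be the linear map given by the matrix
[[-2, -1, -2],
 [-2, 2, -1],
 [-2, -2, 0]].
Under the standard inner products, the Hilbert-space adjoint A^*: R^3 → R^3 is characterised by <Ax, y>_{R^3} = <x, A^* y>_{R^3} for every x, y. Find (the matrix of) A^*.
A^* = A^T =
[[-2, -2, -2],
 [-1, 2, -2],
 [-2, -1, 0]]

For real matrices with standard dot products, the defining identity <Ax, y> = <x, A^* y> gives (Ax)^T y = x^T (A^*) y, i.e. x^T A^T y = x^T (A^*) y. Since this holds for all x, y, we must have A^* = A^T. Therefore
A^* =
[[-2, -2, -2],
 [-1, 2, -2],
 [-2, -1, 0]].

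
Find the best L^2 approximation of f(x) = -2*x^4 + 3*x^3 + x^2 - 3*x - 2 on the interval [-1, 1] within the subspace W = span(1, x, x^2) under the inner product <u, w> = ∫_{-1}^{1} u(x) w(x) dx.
g(x) = -5*x^2/7 - 6*x/5 - 64/35

The best approximation g ∈ W is the orthogonal projection of f onto W. Writing g = a_0 + a_1 x + a_2 x^2, the coefficients solve the normal equations G · a = b where
  G_{ij} = <φ_i, φ_j> and b_i = <f, φ_i>, with φ_0 = 1, φ_1 = x, φ_2 = x^2.
G =
  [2, 0, 2/3]
  [0, 2/3, 0]
  [2/3, 0, 2/5],
b = (-62/15, -4/5, -158/105).
Solving gives a_0 = -64/35, a_1 = -6/5, a_2 = -5/7, so
  g(x) = -5*x^2/7 - 6*x/5 - 64/35.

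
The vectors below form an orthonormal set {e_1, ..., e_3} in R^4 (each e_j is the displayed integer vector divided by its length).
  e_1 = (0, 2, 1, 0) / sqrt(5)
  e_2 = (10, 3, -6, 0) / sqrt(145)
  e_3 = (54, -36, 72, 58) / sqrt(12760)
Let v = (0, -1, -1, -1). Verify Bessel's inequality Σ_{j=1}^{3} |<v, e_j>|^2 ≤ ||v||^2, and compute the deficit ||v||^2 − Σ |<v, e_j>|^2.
Σ |<v, e_j>|^2 = 281/110; ||v||^2 = 3; deficit = 49/110

Write each e_j = u_j / sqrt(<u_j, u_j>) where u_j is the displayed integer vector. Then <v, e_j> = <v, u_j> / sqrt(<u_j, u_j>), so |<v, e_j>|^2 = <v, u_j>^2 / <u_j, u_j>.
Coefficients: <v, e_1> = -3/sqrt(5), <v, e_2> = 3/sqrt(145), <v, e_3> = -94/sqrt(12760).
Square and sum: Σ |<v, e_j>|^2 = 281/110.
Compute ||v||^2 = v·v = 3.
Deficit = 3 − 281/110 = 49/110 ≥ 0, confirming Bessel's inequality. (The deficit equals ||v − Σ <v,e_j> e_j||^2, the squared distance from v to span{e_j}.)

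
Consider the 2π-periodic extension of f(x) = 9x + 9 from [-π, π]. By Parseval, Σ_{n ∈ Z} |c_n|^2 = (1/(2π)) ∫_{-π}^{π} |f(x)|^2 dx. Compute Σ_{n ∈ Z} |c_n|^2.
Σ |c_n|^2 = 27π^2 + 81

Expand and integrate term by term over [-π, π]:
  ∫ (9x)^2 dx = 81·(2π^3/3); ∫ 2·9·(9)·x dx = 0 (odd integrand); ∫ 9^2 dx = 81·2π.
So (1/(2π)) ∫_{-π}^{π} (9x + 9)^2 dx = 81π^2/3 + 81 = 27π^2 + 81.
Parseval ⇒ Σ |c_n|^2 = 27π^2 + 81.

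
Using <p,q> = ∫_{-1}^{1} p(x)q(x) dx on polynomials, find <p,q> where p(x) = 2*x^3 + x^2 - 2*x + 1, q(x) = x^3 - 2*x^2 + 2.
<p,q> = 104/35

Expand the product: p(x)·q(x) = 2*x^6 - 3*x^5 - 4*x^4 + 9*x^3 - 4*x + 2.
∫_{-1}^{1} of each monomial x^k gives [2/(k+1) if k even, 0 if k odd]. Integrating term-by-term (or equivalently evaluating the antiderivative F(x) = 2*x^7/7 - x^6/2 - 4*x^5/5 + 9*x^4/4 - 2*x^2 + 2*x at the endpoints):
  F(1) − F(−1) = 173/140 − (-243/140) = 104/35.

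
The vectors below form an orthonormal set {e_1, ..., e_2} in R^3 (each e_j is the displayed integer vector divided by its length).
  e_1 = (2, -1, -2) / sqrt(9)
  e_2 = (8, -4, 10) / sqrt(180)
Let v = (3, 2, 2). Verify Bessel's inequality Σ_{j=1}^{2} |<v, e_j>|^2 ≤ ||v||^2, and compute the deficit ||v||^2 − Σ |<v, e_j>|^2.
Σ |<v, e_j>|^2 = 36/5; ||v||^2 = 17; deficit = 49/5

Write each e_j = u_j / sqrt(<u_j, u_j>) where u_j is the displayed integer vector. Then <v, e_j> = <v, u_j> / sqrt(<u_j, u_j>), so |<v, e_j>|^2 = <v, u_j>^2 / <u_j, u_j>.
Coefficients: <v, e_1> = 0/sqrt(9), <v, e_2> = 36/sqrt(180).
Square and sum: Σ |<v, e_j>|^2 = 36/5.
Compute ||v||^2 = v·v = 17.
Deficit = 17 − 36/5 = 49/5 ≥ 0, confirming Bessel's inequality. (The deficit equals ||v − Σ <v,e_j> e_j||^2, the squared distance from v to span{e_j}.)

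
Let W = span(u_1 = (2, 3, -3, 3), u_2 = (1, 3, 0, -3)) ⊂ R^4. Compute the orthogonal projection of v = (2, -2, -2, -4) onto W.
proj_W(v) = (-8/65, 32/65, 56/65, -144/65)

Set up U = [u_1 | ... | u_2] ∈ R^(4×2). The projector onto W = col(U) is P = U (U^T U)^(-1) U^T.
Compute U^T U =
  [31, 2]
  [2, 19],
and U^T v = (-8, 8).
Solve U^T U · c = U^T v for the coefficients: c = (-56/195, 88/195). The projection is proj_W(v) = U c.
Check: (v - proj_W(v)) · u_1 = 0  (should be 0).
Check: (v - proj_W(v)) · u_2 = 0  (should be 0).
Result: proj_W(v) = (-8/65, 32/65, 56/65, -144/65).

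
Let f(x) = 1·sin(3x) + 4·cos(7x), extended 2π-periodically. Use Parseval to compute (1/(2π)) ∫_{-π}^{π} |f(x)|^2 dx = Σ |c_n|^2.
Σ |c_n|^2 = 17/2

Expand |f|^2 and use orthogonality of {sin(nx), cos(mx)} on [-π, π]:
  ∫_{-π}^{π} sin(nx)^2 dx = π, ∫ cos(mx)^2 dx = π, and cross terms integrate to 0.
So ∫_{-π}^{π} f(x)^2 dx = 1^2 · π + 4^2 · π = (1 + 16)π.
Divide by 2π: (1 + 16)/2 = 17/2.
By Parseval, this equals Σ |c_n|^2.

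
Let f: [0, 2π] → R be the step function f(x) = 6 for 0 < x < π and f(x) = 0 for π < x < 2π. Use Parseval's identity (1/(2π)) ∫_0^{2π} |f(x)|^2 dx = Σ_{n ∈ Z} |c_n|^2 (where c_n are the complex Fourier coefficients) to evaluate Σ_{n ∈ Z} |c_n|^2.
Σ |c_n|^2 = 18

Parseval equates the L^2 energy of f (normalised by 1/(2π)) with the ℓ^2 sum of its Fourier coefficients: (1/(2π)) ∫_0^{2π} |f|^2 = Σ |c_n|^2.
Compute the left side: (1/(2π)) [∫_0^π 6^2 dx + ∫_π^{2π} 0^2 dx] = (1/(2π)) · (36π + 0π) = (36 + 0)/2 = 18.
So Σ_{n ∈ Z} |c_n|^2 = 18.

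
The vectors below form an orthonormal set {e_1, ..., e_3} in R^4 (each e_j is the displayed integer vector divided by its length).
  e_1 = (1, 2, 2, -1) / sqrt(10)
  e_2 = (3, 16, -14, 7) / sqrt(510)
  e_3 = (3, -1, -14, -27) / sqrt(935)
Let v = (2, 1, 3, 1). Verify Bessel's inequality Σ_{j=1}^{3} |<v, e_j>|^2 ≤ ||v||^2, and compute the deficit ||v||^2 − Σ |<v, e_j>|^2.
Σ |<v, e_j>|^2 = 2114/165; ||v||^2 = 15; deficit = 361/165

Write each e_j = u_j / sqrt(<u_j, u_j>) where u_j is the displayed integer vector. Then <v, e_j> = <v, u_j> / sqrt(<u_j, u_j>), so |<v, e_j>|^2 = <v, u_j>^2 / <u_j, u_j>.
Coefficients: <v, e_1> = 9/sqrt(10), <v, e_2> = -13/sqrt(510), <v, e_3> = -64/sqrt(935).
Square and sum: Σ |<v, e_j>|^2 = 2114/165.
Compute ||v||^2 = v·v = 15.
Deficit = 15 − 2114/165 = 361/165 ≥ 0, confirming Bessel's inequality. (The deficit equals ||v − Σ <v,e_j> e_j||^2, the squared distance from v to span{e_j}.)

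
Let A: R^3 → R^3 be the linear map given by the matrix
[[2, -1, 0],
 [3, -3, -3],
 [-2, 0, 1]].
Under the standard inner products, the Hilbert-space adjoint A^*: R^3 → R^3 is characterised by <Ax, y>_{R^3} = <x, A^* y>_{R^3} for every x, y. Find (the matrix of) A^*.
A^* = A^T =
[[2, 3, -2],
 [-1, -3, 0],
 [0, -3, 1]]

For real matrices with standard dot products, the defining identity <Ax, y> = <x, A^* y> gives (Ax)^T y = x^T (A^*) y, i.e. x^T A^T y = x^T (A^*) y. Since this holds for all x, y, we must have A^* = A^T. Therefore
A^* =
[[2, 3, -2],
 [-1, -3, 0],
 [0, -3, 1]].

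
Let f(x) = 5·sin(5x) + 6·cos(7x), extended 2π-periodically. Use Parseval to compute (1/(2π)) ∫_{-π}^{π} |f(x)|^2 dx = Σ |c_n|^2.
Σ |c_n|^2 = 61/2

Expand |f|^2 and use orthogonality of {sin(nx), cos(mx)} on [-π, π]:
  ∫_{-π}^{π} sin(nx)^2 dx = π, ∫ cos(mx)^2 dx = π, and cross terms integrate to 0.
So ∫_{-π}^{π} f(x)^2 dx = 5^2 · π + 6^2 · π = (25 + 36)π.
Divide by 2π: (25 + 36)/2 = 61/2.
By Parseval, this equals Σ |c_n|^2.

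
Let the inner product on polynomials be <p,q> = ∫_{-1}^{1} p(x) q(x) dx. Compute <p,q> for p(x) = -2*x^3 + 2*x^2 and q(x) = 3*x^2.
<p,q> = 12/5

Expand the product: p(x)·q(x) = -6*x^5 + 6*x^4.
∫_{-1}^{1} of each monomial x^k gives [2/(k+1) if k even, 0 if k odd]. Integrating term-by-term (or equivalently evaluating the antiderivative F(x) = -x^6 + 6*x^5/5 at the endpoints):
  F(1) − F(−1) = 1/5 − (-11/5) = 12/5.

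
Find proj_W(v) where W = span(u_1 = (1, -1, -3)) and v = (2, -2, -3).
proj_W(v) = (13/11, -13/11, -39/11)

Set up U = [u_1 | ... | u_1] ∈ R^(3×1). The projector onto W = col(U) is P = U (U^T U)^(-1) U^T.
Compute U^T U =
  [11],
and U^T v = (13).
Solve U^T U · c = U^T v for the coefficients: c = (13/11). The projection is proj_W(v) = U c.
Check: (v - proj_W(v)) · u_1 = 0  (should be 0).
Result: proj_W(v) = (13/11, -13/11, -39/11).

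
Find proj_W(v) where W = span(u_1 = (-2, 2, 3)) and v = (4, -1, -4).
proj_W(v) = (44/17, -44/17, -66/17)

Set up U = [u_1 | ... | u_1] ∈ R^(3×1). The projector onto W = col(U) is P = U (U^T U)^(-1) U^T.
Compute U^T U =
  [17],
and U^T v = (-22).
Solve U^T U · c = U^T v for the coefficients: c = (-22/17). The projection is proj_W(v) = U c.
Check: (v - proj_W(v)) · u_1 = 0  (should be 0).
Result: proj_W(v) = (44/17, -44/17, -66/17).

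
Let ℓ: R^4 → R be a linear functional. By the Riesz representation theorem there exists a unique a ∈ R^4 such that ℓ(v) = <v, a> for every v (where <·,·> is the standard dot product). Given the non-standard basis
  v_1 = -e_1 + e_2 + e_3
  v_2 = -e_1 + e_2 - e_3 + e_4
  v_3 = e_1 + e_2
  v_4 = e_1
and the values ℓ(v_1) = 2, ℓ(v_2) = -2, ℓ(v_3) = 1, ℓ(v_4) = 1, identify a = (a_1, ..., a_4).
a = (1, 0, 3, 2)

Write a = (a_1, ..., a_4) in the standard basis. For each basis vector v_i, ℓ(v_i) = <v_i, a> is a linear equation in the a_j's. Collect the n equations into a matrix system V a = ℓ, where row i of V is v_i (expressed in the standard basis). Since V is invertible (lower-triangular with 1s on the diagonal, up to permutation), solve by back-substitution:
  V =
[[-1, 1, 1, 0],
 [-1, 1, -1, 1],
 [1, 1, 0, 0],
 [1, 0, 0, 0]]
  V a = (2, -2, 1, 1)
Solving gives a = (1, 0, 3, 2).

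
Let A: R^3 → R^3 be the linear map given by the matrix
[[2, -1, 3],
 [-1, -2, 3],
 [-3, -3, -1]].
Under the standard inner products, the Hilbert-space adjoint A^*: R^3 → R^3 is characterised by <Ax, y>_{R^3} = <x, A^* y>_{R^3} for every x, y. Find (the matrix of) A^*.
A^* = A^T =
[[2, -1, -3],
 [-1, -2, -3],
 [3, 3, -1]]

For real matrices with standard dot products, the defining identity <Ax, y> = <x, A^* y> gives (Ax)^T y = x^T (A^*) y, i.e. x^T A^T y = x^T (A^*) y. Since this holds for all x, y, we must have A^* = A^T. Therefore
A^* =
[[2, -1, -3],
 [-1, -2, -3],
 [3, 3, -1]].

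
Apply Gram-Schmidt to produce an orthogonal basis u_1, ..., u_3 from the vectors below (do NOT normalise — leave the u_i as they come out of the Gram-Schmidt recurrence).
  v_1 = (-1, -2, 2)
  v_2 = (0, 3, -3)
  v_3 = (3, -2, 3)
Orthogonal basis:
  u_1 = (-1, -2, 2)
  u_2 = (-4/3, 1/3, -1/3)
  u_3 = (0, 1/2, 1/2)

Apply the Gram-Schmidt recurrence
  u_1 = v_1
  u_i = v_i − Σ_{j<i} ((v_i · u_j) / (u_j · u_j)) · u_j.

Step by step this gives:
  u_1 = (-1, -2, 2)
  u_2 = (-4/3, 1/3, -1/3)
  u_3 = (0, 1/2, 1/2)

Orthogonality check:
  u_2 · u_1 = 0 (should be 0)
  u_3 · u_1 = 0 (should be 0)
  u_3 · u_2 = 0 (should be 0)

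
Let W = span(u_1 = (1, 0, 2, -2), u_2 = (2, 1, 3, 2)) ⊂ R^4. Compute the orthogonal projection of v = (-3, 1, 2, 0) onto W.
proj_W(v) = (12/73, 5/146, 43/146, -9/73)

Set up U = [u_1 | ... | u_2] ∈ R^(4×2). The projector onto W = col(U) is P = U (U^T U)^(-1) U^T.
Compute U^T U =
  [9, 4]
  [4, 18],
and U^T v = (1, 1).
Solve U^T U · c = U^T v for the coefficients: c = (7/73, 5/146). The projection is proj_W(v) = U c.
Check: (v - proj_W(v)) · u_1 = 0  (should be 0).
Check: (v - proj_W(v)) · u_2 = 0  (should be 0).
Result: proj_W(v) = (12/73, 5/146, 43/146, -9/73).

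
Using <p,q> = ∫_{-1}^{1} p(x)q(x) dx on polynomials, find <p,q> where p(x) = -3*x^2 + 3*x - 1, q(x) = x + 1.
<p,q> = -2

Expand the product: p(x)·q(x) = -3*x^3 + 2*x - 1.
∫_{-1}^{1} of each monomial x^k gives [2/(k+1) if k even, 0 if k odd]. Integrating term-by-term (or equivalently evaluating the antiderivative F(x) = -3*x^4/4 + x^2 - x at the endpoints):
  F(1) − F(−1) = -3/4 − (5/4) = -2.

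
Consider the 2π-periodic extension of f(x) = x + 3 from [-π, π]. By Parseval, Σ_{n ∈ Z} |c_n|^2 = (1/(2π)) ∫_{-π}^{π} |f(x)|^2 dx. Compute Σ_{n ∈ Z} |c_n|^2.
Σ |c_n|^2 = π^2/3 + 9

Expand and integrate term by term over [-π, π]:
  ∫ (x)^2 dx = 1·(2π^3/3); ∫ 2·1·(3)·x dx = 0 (odd integrand); ∫ 3^2 dx = 9·2π.
So (1/(2π)) ∫_{-π}^{π} (x + 3)^2 dx = 1π^2/3 + 9 = π^2/3 + 9.
Parseval ⇒ Σ |c_n|^2 = π^2/3 + 9.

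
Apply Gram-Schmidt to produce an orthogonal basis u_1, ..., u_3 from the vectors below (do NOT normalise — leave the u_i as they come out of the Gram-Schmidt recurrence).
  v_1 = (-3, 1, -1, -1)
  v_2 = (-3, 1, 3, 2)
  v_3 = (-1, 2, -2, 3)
Orthogonal basis:
  u_1 = (-3, 1, -1, -1)
  u_2 = (-7/4, 7/12, 41/12, 29/12)
  u_3 = (70/251, 395/251, -555/251, 740/251)

Apply the Gram-Schmidt recurrence
  u_1 = v_1
  u_i = v_i − Σ_{j<i} ((v_i · u_j) / (u_j · u_j)) · u_j.

Step by step this gives:
  u_1 = (-3, 1, -1, -1)
  u_2 = (-7/4, 7/12, 41/12, 29/12)
  u_3 = (70/251, 395/251, -555/251, 740/251)

Orthogonality check:
  u_2 · u_1 = 0 (should be 0)
  u_3 · u_1 = 0 (should be 0)
  u_3 · u_2 = 0 (should be 0)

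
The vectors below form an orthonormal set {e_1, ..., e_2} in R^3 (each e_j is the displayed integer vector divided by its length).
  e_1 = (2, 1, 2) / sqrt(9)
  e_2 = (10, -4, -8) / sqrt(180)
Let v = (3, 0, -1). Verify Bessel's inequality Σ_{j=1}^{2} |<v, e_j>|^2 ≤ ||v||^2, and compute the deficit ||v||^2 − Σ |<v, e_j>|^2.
Σ |<v, e_j>|^2 = 49/5; ||v||^2 = 10; deficit = 1/5

Write each e_j = u_j / sqrt(<u_j, u_j>) where u_j is the displayed integer vector. Then <v, e_j> = <v, u_j> / sqrt(<u_j, u_j>), so |<v, e_j>|^2 = <v, u_j>^2 / <u_j, u_j>.
Coefficients: <v, e_1> = 4/sqrt(9), <v, e_2> = 38/sqrt(180).
Square and sum: Σ |<v, e_j>|^2 = 49/5.
Compute ||v||^2 = v·v = 10.
Deficit = 10 − 49/5 = 1/5 ≥ 0, confirming Bessel's inequality. (The deficit equals ||v − Σ <v,e_j> e_j||^2, the squared distance from v to span{e_j}.)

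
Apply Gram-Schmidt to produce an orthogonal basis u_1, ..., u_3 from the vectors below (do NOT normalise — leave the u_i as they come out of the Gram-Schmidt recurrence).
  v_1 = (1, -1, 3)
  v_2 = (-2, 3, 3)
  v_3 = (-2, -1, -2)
Orthogonal basis:
  u_1 = (1, -1, 3)
  u_2 = (-26/11, 37/11, 21/11)
  u_3 = (-186/113, -279/226, 31/226)

Apply the Gram-Schmidt recurrence
  u_1 = v_1
  u_i = v_i − Σ_{j<i} ((v_i · u_j) / (u_j · u_j)) · u_j.

Step by step this gives:
  u_1 = (1, -1, 3)
  u_2 = (-26/11, 37/11, 21/11)
  u_3 = (-186/113, -279/226, 31/226)

Orthogonality check:
  u_2 · u_1 = 0 (should be 0)
  u_3 · u_1 = 0 (should be 0)
  u_3 · u_2 = 0 (should be 0)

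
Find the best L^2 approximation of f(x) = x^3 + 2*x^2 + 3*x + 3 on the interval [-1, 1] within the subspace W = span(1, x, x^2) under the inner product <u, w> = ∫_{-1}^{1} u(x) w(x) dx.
g(x) = 2*x^2 + 18*x/5 + 3

The best approximation g ∈ W is the orthogonal projection of f onto W. Writing g = a_0 + a_1 x + a_2 x^2, the coefficients solve the normal equations G · a = b where
  G_{ij} = <φ_i, φ_j> and b_i = <f, φ_i>, with φ_0 = 1, φ_1 = x, φ_2 = x^2.
G =
  [2, 0, 2/3]
  [0, 2/3, 0]
  [2/3, 0, 2/5],
b = (22/3, 12/5, 14/5).
Solving gives a_0 = 3, a_1 = 18/5, a_2 = 2, so
  g(x) = 2*x^2 + 18*x/5 + 3.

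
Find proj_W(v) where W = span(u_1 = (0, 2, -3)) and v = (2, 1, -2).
proj_W(v) = (0, 16/13, -24/13)

Set up U = [u_1 | ... | u_1] ∈ R^(3×1). The projector onto W = col(U) is P = U (U^T U)^(-1) U^T.
Compute U^T U =
  [13],
and U^T v = (8).
Solve U^T U · c = U^T v for the coefficients: c = (8/13). The projection is proj_W(v) = U c.
Check: (v - proj_W(v)) · u_1 = 0  (should be 0).
Result: proj_W(v) = (0, 16/13, -24/13).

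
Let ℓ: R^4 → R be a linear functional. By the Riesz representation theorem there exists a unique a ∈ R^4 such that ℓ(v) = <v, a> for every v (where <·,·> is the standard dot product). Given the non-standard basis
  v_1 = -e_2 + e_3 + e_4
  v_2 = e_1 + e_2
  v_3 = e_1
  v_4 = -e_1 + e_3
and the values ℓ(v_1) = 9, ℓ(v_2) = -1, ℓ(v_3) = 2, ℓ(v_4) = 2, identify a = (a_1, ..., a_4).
a = (2, -3, 4, 2)

Write a = (a_1, ..., a_4) in the standard basis. For each basis vector v_i, ℓ(v_i) = <v_i, a> is a linear equation in the a_j's. Collect the n equations into a matrix system V a = ℓ, where row i of V is v_i (expressed in the standard basis). Since V is invertible (lower-triangular with 1s on the diagonal, up to permutation), solve by back-substitution:
  V =
[[0, -1, 1, 1],
 [1, 1, 0, 0],
 [1, 0, 0, 0],
 [-1, 0, 1, 0]]
  V a = (9, -1, 2, 2)
Solving gives a = (2, -3, 4, 2).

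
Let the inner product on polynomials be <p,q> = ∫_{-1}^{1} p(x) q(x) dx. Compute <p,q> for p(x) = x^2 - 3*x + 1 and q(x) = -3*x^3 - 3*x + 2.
<p,q> = 224/15

Expand the product: p(x)·q(x) = -3*x^5 + 9*x^4 - 6*x^3 + 11*x^2 - 9*x + 2.
∫_{-1}^{1} of each monomial x^k gives [2/(k+1) if k even, 0 if k odd]. Integrating term-by-term (or equivalently evaluating the antiderivative F(x) = -x^6/2 + 9*x^5/5 - 3*x^4/2 + 11*x^3/3 - 9*x^2/2 + 2*x at the endpoints):
  F(1) − F(−1) = 29/30 − (-419/30) = 224/15.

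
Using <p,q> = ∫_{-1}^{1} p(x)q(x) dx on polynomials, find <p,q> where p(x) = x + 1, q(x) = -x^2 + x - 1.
<p,q> = -2

Expand the product: p(x)·q(x) = -x^3 - 1.
∫_{-1}^{1} of each monomial x^k gives [2/(k+1) if k even, 0 if k odd]. Integrating term-by-term (or equivalently evaluating the antiderivative F(x) = -x^4/4 - x at the endpoints):
  F(1) − F(−1) = -5/4 − (3/4) = -2.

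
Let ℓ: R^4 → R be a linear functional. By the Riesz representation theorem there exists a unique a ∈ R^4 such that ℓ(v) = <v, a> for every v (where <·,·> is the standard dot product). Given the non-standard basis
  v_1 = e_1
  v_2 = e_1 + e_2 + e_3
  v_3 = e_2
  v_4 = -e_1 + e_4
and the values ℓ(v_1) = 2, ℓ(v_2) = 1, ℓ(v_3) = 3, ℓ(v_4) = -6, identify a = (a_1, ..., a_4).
a = (2, 3, -4, -4)

Write a = (a_1, ..., a_4) in the standard basis. For each basis vector v_i, ℓ(v_i) = <v_i, a> is a linear equation in the a_j's. Collect the n equations into a matrix system V a = ℓ, where row i of V is v_i (expressed in the standard basis). Since V is invertible (lower-triangular with 1s on the diagonal, up to permutation), solve by back-substitution:
  V =
[[1, 0, 0, 0],
 [1, 1, 1, 0],
 [0, 1, 0, 0],
 [-1, 0, 0, 1]]
  V a = (2, 1, 3, -6)
Solving gives a = (2, 3, -4, -4).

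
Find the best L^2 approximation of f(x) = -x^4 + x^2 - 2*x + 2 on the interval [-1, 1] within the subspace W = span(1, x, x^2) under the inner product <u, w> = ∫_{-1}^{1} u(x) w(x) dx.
g(x) = x^2/7 - 2*x + 73/35

The best approximation g ∈ W is the orthogonal projection of f onto W. Writing g = a_0 + a_1 x + a_2 x^2, the coefficients solve the normal equations G · a = b where
  G_{ij} = <φ_i, φ_j> and b_i = <f, φ_i>, with φ_0 = 1, φ_1 = x, φ_2 = x^2.
G =
  [2, 0, 2/3]
  [0, 2/3, 0]
  [2/3, 0, 2/5],
b = (64/15, -4/3, 152/105).
Solving gives a_0 = 73/35, a_1 = -2, a_2 = 1/7, so
  g(x) = x^2/7 - 2*x + 73/35.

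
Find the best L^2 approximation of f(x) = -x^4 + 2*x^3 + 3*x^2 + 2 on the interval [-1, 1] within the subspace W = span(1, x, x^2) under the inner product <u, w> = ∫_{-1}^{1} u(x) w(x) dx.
g(x) = 15*x^2/7 + 6*x/5 + 73/35

The best approximation g ∈ W is the orthogonal projection of f onto W. Writing g = a_0 + a_1 x + a_2 x^2, the coefficients solve the normal equations G · a = b where
  G_{ij} = <φ_i, φ_j> and b_i = <f, φ_i>, with φ_0 = 1, φ_1 = x, φ_2 = x^2.
G =
  [2, 0, 2/3]
  [0, 2/3, 0]
  [2/3, 0, 2/5],
b = (28/5, 4/5, 236/105).
Solving gives a_0 = 73/35, a_1 = 6/5, a_2 = 15/7, so
  g(x) = 15*x^2/7 + 6*x/5 + 73/35.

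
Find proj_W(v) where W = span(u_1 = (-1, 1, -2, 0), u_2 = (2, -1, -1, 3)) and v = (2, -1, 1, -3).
proj_W(v) = (10/89, -45/89, 195/89, -105/89)

Set up U = [u_1 | ... | u_2] ∈ R^(4×2). The projector onto W = col(U) is P = U (U^T U)^(-1) U^T.
Compute U^T U =
  [6, -1]
  [-1, 15],
and U^T v = (-5, -5).
Solve U^T U · c = U^T v for the coefficients: c = (-80/89, -35/89). The projection is proj_W(v) = U c.
Check: (v - proj_W(v)) · u_1 = 0  (should be 0).
Check: (v - proj_W(v)) · u_2 = 0  (should be 0).
Result: proj_W(v) = (10/89, -45/89, 195/89, -105/89).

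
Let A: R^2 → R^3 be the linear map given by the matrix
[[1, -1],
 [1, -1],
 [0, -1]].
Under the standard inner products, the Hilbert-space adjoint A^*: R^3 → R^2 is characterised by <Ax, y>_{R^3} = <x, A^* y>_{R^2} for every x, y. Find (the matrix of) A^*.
A^* = A^T =
[[1, 1, 0],
 [-1, -1, -1]]

For real matrices with standard dot products, the defining identity <Ax, y> = <x, A^* y> gives (Ax)^T y = x^T (A^*) y, i.e. x^T A^T y = x^T (A^*) y. Since this holds for all x, y, we must have A^* = A^T. Therefore
A^* =
[[1, 1, 0],
 [-1, -1, -1]].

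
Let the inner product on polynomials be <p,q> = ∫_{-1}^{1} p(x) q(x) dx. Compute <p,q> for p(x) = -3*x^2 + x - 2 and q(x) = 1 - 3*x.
<p,q> = -8

Expand the product: p(x)·q(x) = 9*x^3 - 6*x^2 + 7*x - 2.
∫_{-1}^{1} of each monomial x^k gives [2/(k+1) if k even, 0 if k odd]. Integrating term-by-term (or equivalently evaluating the antiderivative F(x) = 9*x^4/4 - 2*x^3 + 7*x^2/2 - 2*x at the endpoints):
  F(1) − F(−1) = 7/4 − (39/4) = -8.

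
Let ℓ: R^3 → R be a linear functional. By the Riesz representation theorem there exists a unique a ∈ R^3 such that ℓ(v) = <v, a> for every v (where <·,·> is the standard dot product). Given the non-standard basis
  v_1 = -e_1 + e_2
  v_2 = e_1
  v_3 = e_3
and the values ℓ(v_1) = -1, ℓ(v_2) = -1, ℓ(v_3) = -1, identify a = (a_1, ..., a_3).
a = (-1, -2, -1)

Write a = (a_1, ..., a_3) in the standard basis. For each basis vector v_i, ℓ(v_i) = <v_i, a> is a linear equation in the a_j's. Collect the n equations into a matrix system V a = ℓ, where row i of V is v_i (expressed in the standard basis). Since V is invertible (lower-triangular with 1s on the diagonal, up to permutation), solve by back-substitution:
  V =
[[-1, 1, 0],
 [1, 0, 0],
 [0, 0, 1]]
  V a = (-1, -1, -1)
Solving gives a = (-1, -2, -1).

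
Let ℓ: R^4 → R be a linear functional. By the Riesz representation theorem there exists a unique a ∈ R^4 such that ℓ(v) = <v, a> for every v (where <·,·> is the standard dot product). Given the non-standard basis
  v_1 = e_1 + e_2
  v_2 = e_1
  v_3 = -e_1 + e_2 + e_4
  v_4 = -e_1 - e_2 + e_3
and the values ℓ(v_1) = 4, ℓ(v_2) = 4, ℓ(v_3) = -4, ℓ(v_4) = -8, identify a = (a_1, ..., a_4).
a = (4, 0, -4, 0)

Write a = (a_1, ..., a_4) in the standard basis. For each basis vector v_i, ℓ(v_i) = <v_i, a> is a linear equation in the a_j's. Collect the n equations into a matrix system V a = ℓ, where row i of V is v_i (expressed in the standard basis). Since V is invertible (lower-triangular with 1s on the diagonal, up to permutation), solve by back-substitution:
  V =
[[1, 1, 0, 0],
 [1, 0, 0, 0],
 [-1, 1, 0, 1],
 [-1, -1, 1, 0]]
  V a = (4, 4, -4, -8)
Solving gives a = (4, 0, -4, 0).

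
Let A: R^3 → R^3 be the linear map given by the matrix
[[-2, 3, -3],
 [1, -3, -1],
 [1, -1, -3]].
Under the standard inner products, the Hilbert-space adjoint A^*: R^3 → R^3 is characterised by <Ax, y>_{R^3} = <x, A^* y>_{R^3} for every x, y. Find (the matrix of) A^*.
A^* = A^T =
[[-2, 1, 1],
 [3, -3, -1],
 [-3, -1, -3]]

For real matrices with standard dot products, the defining identity <Ax, y> = <x, A^* y> gives (Ax)^T y = x^T (A^*) y, i.e. x^T A^T y = x^T (A^*) y. Since this holds for all x, y, we must have A^* = A^T. Therefore
A^* =
[[-2, 1, 1],
 [3, -3, -1],
 [-3, -1, -3]].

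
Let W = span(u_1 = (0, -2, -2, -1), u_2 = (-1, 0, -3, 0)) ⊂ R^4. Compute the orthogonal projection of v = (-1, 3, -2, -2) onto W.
proj_W(v) = (-7/6, 14/9, -35/18, 7/9)

Set up U = [u_1 | ... | u_2] ∈ R^(4×2). The projector onto W = col(U) is P = U (U^T U)^(-1) U^T.
Compute U^T U =
  [9, 6]
  [6, 10],
and U^T v = (0, 7).
Solve U^T U · c = U^T v for the coefficients: c = (-7/9, 7/6). The projection is proj_W(v) = U c.
Check: (v - proj_W(v)) · u_1 = 0  (should be 0).
Check: (v - proj_W(v)) · u_2 = 0  (should be 0).
Result: proj_W(v) = (-7/6, 14/9, -35/18, 7/9).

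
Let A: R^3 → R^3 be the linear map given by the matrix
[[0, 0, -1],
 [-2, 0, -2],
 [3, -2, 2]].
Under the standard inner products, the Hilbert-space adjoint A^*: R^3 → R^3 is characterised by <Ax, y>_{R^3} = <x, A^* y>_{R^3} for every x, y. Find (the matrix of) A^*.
A^* = A^T =
[[0, -2, 3],
 [0, 0, -2],
 [-1, -2, 2]]

For real matrices with standard dot products, the defining identity <Ax, y> = <x, A^* y> gives (Ax)^T y = x^T (A^*) y, i.e. x^T A^T y = x^T (A^*) y. Since this holds for all x, y, we must have A^* = A^T. Therefore
A^* =
[[0, -2, 3],
 [0, 0, -2],
 [-1, -2, 2]].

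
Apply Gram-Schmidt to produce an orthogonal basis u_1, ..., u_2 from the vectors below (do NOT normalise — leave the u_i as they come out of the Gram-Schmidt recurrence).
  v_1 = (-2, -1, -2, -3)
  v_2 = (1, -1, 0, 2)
Orthogonal basis:
  u_1 = (-2, -1, -2, -3)
  u_2 = (2/9, -25/18, -7/9, 5/6)

Apply the Gram-Schmidt recurrence
  u_1 = v_1
  u_i = v_i − Σ_{j<i} ((v_i · u_j) / (u_j · u_j)) · u_j.

Step by step this gives:
  u_1 = (-2, -1, -2, -3)
  u_2 = (2/9, -25/18, -7/9, 5/6)

Orthogonality check:
  u_2 · u_1 = 0 (should be 0)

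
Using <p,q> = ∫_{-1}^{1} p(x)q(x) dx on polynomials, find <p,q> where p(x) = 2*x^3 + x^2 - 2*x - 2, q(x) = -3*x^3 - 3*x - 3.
<p,q> = 86/7

Expand the product: p(x)·q(x) = -6*x^6 - 3*x^5 - 3*x^3 + 3*x^2 + 12*x + 6.
∫_{-1}^{1} of each monomial x^k gives [2/(k+1) if k even, 0 if k odd]. Integrating term-by-term (or equivalently evaluating the antiderivative F(x) = -6*x^7/7 - x^6/2 - 3*x^4/4 + x^3 + 6*x^2 + 6*x at the endpoints):
  F(1) − F(−1) = 305/28 − (-39/28) = 86/7.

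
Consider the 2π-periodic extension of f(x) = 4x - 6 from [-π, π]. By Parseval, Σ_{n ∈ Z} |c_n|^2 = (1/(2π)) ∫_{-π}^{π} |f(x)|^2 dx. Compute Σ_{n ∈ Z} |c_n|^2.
Σ |c_n|^2 = 16π^2/3 + 36

Expand and integrate term by term over [-π, π]:
  ∫ (4x)^2 dx = 16·(2π^3/3); ∫ 2·4·(-6)·x dx = 0 (odd integrand); ∫ (-6)^2 dx = 36·2π.
So (1/(2π)) ∫_{-π}^{π} (4x - 6)^2 dx = 16π^2/3 + 36 = 16π^2/3 + 36.
Parseval ⇒ Σ |c_n|^2 = 16π^2/3 + 36.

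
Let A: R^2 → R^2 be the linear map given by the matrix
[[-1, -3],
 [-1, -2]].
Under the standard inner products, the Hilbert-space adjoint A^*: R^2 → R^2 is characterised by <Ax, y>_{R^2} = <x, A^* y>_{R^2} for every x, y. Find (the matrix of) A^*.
A^* = A^T =
[[-1, -1],
 [-3, -2]]

For real matrices with standard dot products, the defining identity <Ax, y> = <x, A^* y> gives (Ax)^T y = x^T (A^*) y, i.e. x^T A^T y = x^T (A^*) y. Since this holds for all x, y, we must have A^* = A^T. Therefore
A^* =
[[-1, -1],
 [-3, -2]].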